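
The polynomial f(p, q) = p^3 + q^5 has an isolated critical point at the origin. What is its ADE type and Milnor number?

Type E_8, Milnor number mu = 8.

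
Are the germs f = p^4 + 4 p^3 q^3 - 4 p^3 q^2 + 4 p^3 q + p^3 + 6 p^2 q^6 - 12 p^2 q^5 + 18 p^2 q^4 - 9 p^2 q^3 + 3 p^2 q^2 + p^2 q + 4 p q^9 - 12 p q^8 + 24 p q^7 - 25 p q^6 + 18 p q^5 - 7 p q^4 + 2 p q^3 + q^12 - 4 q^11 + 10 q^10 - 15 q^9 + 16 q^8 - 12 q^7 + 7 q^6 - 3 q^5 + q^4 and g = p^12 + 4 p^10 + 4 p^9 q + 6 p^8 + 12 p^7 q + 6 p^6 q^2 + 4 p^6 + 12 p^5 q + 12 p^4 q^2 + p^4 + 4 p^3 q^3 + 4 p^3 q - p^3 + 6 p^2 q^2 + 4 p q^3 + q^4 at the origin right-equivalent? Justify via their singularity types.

The Hessian of f at 0 is [[0, 0], [0, 0]] with rank 0, so corank 2. A Groebner basis of the Jacobian ideal J(f) in C{p,q} is {p*q^2, -p*q/5 + q^3, p^2 + 4*p*q/5}; counting standard monomials gives mu = 5. Corank 2; j^3 = p^2*(p + q) has shape L^2 M (L != M), so D-series; mu = 5 gives D_5. The Hessian of g at 0 is [[0, 0], [0, 0]] with rank 0, so corank 2. A Groebner basis of the Jacobian ideal J(g) in C{p,q} is {q^4, p*q^2 + q^3/3, p^2}; counting standard monomials gives mu = 6. Corank 2; j^3 = -p^3 is a perfect cube, so E-series; the 4-jet and mu = 6 give E_6. f is D_5 but g is E_6, hence not right-equivalent.

No.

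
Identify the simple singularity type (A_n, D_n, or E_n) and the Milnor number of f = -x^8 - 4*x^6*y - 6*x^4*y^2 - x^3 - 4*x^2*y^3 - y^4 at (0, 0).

Type E6, Milnor number mu = 6.

The Hessian of f at 0 is [[0, 0], [0, 0]] with rank 0, so corank 2. A Groebner basis of the Jacobian ideal J(f) in C{x,y} is {y^3, x^2}; counting standard monomials gives mu = 6. Corank 2; j^3 = -x^3 is a perfect cube, so E-series; the 4-jet and mu = 6 give E_6.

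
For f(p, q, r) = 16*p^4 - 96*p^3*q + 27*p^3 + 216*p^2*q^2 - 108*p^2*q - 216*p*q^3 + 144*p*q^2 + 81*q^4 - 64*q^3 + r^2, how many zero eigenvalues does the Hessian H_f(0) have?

2

Hessian at 0 has rank 1.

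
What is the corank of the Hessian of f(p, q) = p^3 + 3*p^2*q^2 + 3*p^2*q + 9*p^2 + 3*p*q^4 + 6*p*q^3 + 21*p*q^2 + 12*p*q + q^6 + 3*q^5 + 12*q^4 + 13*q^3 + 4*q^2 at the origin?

1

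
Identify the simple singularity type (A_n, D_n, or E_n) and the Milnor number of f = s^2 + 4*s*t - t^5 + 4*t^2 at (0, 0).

The Hessian of f at 0 has rank 1. Corank 1: A-series; mu = 4 gives A_4.

Type A4, Milnor number mu = 4.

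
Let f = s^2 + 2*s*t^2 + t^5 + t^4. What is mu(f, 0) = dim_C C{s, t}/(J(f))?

4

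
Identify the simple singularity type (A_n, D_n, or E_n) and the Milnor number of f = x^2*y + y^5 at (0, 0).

Type D6, Milnor number mu = 6.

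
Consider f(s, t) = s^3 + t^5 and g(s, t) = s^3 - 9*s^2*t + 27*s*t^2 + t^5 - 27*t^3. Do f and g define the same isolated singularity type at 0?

The Hessian of f at 0 has rank 0. Corank 2; j^3 = s^3 is a perfect cube, so E-series; the 5-jet and mu = 8 give E_8. The Hessian of g at 0 has rank 0. Corank 2; j^3 = (s - 3*t)^3 is a perfect cube, so E-series; the 5-jet and mu = 8 give E_8. Both have type E_8, hence right-equivalent.

Yes.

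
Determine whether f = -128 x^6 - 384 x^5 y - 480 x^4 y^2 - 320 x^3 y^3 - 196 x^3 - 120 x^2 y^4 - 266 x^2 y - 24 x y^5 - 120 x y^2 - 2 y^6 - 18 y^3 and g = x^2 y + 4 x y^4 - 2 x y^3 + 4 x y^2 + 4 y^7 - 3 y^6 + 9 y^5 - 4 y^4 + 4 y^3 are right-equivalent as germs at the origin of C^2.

The Hessian of f at 0 is [[0, 0], [0, 0]] with rank 0, so corank 2. A Groebner basis of the Jacobian ideal J(f) in C{x,y} is {-117649*x*y/12 + y^5 - 16807*y^2/4, x*y^2 + 3*y^3/7, x^2 + 13*x*y/14 + 3*y^2/14}; counting standard monomials gives mu = 7. Corank 2; j^3 = -2*(2*x + y)*(7*x + 3*y)^2 has shape L^2 M (L != M), so D-series; mu = 7 gives D_7. The Hessian of g at 0 is [[0, 0], [0, 0]] with rank 0, so corank 2. A Groebner basis of the Jacobian ideal J(g) in C{x,y} is {x*y/2 + y^4 - y^3/2 + y^2, x^3 - 3*x^2 - 15*x*y/2 + 7*y^3/2 - 3*y^2, x^2*y + 9*x^2/10 + 41*x*y/20 - 49*y^3/20 + y^2/2, -x^2/5 + x*y^2 - 2*x*y/5 + 8*y^3/5}; counting standard monomials gives mu = 7. Corank 2; j^3 = y*(x + 2*y)^2 has shape L^2 M (L != M), so D-series; mu = 7 gives D_7. Both have type D_7, hence right-equivalent.

Yes.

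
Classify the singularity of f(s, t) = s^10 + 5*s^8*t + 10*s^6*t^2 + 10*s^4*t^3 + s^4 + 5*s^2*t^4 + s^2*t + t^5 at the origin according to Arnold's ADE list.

D_6

The Hessian of f at 0 has rank 0. Corank 2; j^3 = s^2*t has shape L^2 M (L != M), so D-series; mu = 6 gives D_6.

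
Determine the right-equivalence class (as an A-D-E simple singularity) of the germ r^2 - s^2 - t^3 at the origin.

The Hessian of f at 0 has rank 2. Corank 1: A-series; mu = 2 gives A_2.

A_{2}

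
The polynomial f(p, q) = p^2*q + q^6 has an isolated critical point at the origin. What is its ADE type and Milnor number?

Type D_7, Milnor number mu = 7.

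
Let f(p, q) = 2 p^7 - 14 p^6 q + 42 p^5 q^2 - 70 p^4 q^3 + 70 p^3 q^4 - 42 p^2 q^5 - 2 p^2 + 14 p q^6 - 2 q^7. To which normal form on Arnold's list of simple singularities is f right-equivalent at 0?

A_{6}

The Hessian of f at 0 is [[-4, 0], [0, 0]] with rank 1, so corank 1. A Groebner basis of the Jacobian ideal J(f) in C{p,q} is {q^6, p}; counting standard monomials gives mu = 6. Corank 1: A-series; mu = 6 gives A_6.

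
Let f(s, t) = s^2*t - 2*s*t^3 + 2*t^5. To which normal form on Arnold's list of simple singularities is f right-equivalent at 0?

D6

The Hessian of f at 0 is [[0, 0], [0, 0]] with rank 0, so corank 2. A Groebner basis of the Jacobian ideal J(f) in C{s,t} is {s^3, s^2*t, s^2/4 + s*t^2, -s*t + t^3}; counting standard monomials gives mu = 6. Corank 2; j^3 = s^2*t has shape L^2 M (L != M), so D-series; mu = 6 gives D_6.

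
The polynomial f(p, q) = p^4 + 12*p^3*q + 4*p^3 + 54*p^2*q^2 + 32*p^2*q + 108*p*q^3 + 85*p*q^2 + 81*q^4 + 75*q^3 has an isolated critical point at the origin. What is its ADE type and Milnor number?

Type D5, Milnor number mu = 5.

The Hessian of f at 0 is [[0, 0], [0, 0]] with rank 0, so corank 2. A Groebner basis of the Jacobian ideal J(f) in C{p,q} is {p*q^2 + 10*p*q + 25*q^2, -4*p*q + q^3 - 10*q^2, p^2 + 11*p*q/2 + 15*q^2/2}; counting standard monomials gives mu = 5. Corank 2; j^3 = (p + 3*q)*(2*p + 5*q)^2 has shape L^2 M (L != M), so D-series; mu = 5 gives D_5.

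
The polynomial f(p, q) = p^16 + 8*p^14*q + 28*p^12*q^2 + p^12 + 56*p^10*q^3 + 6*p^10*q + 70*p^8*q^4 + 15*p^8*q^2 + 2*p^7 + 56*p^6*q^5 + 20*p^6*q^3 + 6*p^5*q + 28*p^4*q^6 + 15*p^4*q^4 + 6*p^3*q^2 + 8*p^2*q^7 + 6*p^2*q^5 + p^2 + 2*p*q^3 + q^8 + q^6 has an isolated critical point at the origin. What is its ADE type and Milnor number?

The Hessian of f at 0 has rank 1. Corank 1: A-series; mu = 7 gives A_7.

Type A7, Milnor number mu = 7.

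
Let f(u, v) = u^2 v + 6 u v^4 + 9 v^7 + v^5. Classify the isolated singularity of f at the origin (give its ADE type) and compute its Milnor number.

The Hessian of f at 0 is [[0, 0], [0, 0]] with rank 0, so corank 2. A Groebner basis of the Jacobian ideal J(f) in C{u,v} is {u*v/3 + v^4, u*v^2, u^2 - 5*u*v/3}; counting standard monomials gives mu = 6. Corank 2; j^3 = u^2*v has shape L^2 M (L != M), so D-series; mu = 6 gives D_6.

Type D_{6}, Milnor number mu = 6.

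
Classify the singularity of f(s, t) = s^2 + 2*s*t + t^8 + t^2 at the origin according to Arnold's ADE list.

A7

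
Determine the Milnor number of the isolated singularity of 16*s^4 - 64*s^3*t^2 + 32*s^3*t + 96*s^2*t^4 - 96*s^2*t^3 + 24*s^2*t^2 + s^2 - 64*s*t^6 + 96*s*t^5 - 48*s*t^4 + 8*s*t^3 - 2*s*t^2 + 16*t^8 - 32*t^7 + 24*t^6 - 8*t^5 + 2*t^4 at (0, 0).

3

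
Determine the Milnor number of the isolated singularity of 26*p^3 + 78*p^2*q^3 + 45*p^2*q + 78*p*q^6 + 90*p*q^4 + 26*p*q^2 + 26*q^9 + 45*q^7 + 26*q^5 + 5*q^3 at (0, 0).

4

The Hessian of f at 0 has rank 0. Corank 2; j^3 = (2*p + q)*(13*p^2 + 16*p*q + 5*q^2) splits into three distinct lines over C (the quadratic factor has nonzero discriminant), so D_4.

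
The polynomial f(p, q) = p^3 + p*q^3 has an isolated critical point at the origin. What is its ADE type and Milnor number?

The Hessian of f at 0 has rank 0. Corank 2; j^3 = p^3 is a perfect cube, so E-series; the 4-jet and mu = 7 give E_7.

Type E7, Milnor number mu = 7.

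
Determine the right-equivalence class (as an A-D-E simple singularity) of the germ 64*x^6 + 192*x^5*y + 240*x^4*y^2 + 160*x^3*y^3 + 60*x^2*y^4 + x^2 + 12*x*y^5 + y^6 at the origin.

A5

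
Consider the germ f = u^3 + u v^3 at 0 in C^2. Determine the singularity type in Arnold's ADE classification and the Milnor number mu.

Type E_7, Milnor number mu = 7.

The Hessian of f at 0 has rank 0. Corank 2; j^3 = u^3 is a perfect cube, so E-series; the 4-jet and mu = 7 give E_7.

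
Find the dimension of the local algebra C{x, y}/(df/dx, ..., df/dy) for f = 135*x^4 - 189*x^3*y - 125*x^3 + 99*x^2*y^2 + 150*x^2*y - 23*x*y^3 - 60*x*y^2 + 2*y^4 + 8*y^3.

7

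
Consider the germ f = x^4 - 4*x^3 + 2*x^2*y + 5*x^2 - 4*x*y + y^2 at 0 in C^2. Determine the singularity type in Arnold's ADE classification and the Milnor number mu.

The Hessian of f at 0 has rank 2. Corank 0: nondegenerate Morse point, so A_1.

Type A_1, Milnor number mu = 1.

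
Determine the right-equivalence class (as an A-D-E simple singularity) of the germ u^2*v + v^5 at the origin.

The Hessian of f at 0 has rank 0. Corank 2; j^3 = u^2*v has shape L^2 M (L != M), so D-series; mu = 6 gives D_6.

D_{6}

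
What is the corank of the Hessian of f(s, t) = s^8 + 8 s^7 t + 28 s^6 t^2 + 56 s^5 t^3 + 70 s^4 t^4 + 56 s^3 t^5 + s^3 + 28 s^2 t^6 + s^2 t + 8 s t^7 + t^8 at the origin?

2

Hessian at 0 has rank 0.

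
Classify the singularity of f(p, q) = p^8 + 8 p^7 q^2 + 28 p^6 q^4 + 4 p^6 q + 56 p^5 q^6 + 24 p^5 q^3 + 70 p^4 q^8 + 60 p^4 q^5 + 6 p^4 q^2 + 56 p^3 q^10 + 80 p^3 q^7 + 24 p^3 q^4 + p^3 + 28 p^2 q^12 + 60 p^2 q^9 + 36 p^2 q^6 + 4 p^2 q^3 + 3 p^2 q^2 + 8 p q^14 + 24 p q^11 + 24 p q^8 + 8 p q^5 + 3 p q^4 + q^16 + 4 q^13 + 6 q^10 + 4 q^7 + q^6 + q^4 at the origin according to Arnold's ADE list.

The Hessian of f at 0 has rank 0. Corank 2; j^3 = p^3 is a perfect cube, so E-series; the 4-jet and mu = 6 give E_6.

E_{6}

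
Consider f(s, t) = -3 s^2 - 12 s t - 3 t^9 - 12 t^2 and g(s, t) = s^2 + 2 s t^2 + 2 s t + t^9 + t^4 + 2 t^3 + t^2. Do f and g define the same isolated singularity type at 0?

Yes.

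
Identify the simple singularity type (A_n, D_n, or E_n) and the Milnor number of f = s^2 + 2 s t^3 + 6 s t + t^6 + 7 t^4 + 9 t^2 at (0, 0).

Type A_3, Milnor number mu = 3.

The Hessian of f at 0 has rank 1. Corank 1: A-series; mu = 3 gives A_3.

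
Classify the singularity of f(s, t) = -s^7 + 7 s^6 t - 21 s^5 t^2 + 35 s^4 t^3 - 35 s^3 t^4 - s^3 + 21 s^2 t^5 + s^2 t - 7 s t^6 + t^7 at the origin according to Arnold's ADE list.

The Hessian of f at 0 is [[0, 0], [0, 0]] with rank 0, so corank 2. A Groebner basis of the Jacobian ideal J(f) in C{s,t} is {s*t/7 + t^6, s*t^2, s^2 - s*t}; counting standard monomials gives mu = 8. Corank 2; j^3 = -s^2*(s - t) has shape L^2 M (L != M), so D-series; mu = 8 gives D_8.

D8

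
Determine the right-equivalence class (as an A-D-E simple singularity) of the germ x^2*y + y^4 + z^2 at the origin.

The Hessian of f at 0 has rank 1. Corank 2; j^3 = x^2*y has shape L^2 M (L != M), so D-series; mu = 5 gives D_5.

D_{5}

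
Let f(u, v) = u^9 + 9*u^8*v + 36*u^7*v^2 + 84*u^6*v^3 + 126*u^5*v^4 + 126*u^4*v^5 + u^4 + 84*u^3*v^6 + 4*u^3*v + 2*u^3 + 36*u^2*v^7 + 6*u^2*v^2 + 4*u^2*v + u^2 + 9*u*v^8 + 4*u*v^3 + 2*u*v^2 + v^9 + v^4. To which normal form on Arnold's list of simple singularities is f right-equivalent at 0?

A8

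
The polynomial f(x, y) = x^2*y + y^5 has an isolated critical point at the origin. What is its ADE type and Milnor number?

Type D_6, Milnor number mu = 6.

The Hessian of f at 0 has rank 0. Corank 2; j^3 = x^2*y has shape L^2 M (L != M), so D-series; mu = 6 gives D_6.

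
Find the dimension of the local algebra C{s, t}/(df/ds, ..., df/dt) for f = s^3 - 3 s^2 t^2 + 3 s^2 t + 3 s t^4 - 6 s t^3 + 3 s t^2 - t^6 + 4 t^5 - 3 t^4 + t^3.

The Hessian of f at 0 has rank 0. Corank 2; j^3 = (s + t)^3 is a perfect cube, so E-series; the 5-jet and mu = 8 give E_8.

8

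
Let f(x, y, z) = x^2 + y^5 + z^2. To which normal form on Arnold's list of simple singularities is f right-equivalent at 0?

A_4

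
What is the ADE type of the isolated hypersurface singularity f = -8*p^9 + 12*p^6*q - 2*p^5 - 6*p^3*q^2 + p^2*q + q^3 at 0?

D_{4}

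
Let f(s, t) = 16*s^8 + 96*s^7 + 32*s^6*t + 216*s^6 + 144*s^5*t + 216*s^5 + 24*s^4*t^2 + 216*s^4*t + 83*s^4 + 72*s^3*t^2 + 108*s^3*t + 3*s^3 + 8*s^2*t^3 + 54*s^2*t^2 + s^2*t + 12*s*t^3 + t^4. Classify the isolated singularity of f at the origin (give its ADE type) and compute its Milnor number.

The Hessian of f at 0 has rank 0. Corank 2; j^3 = s^2*(3*s + t) has shape L^2 M (L != M), so D-series; mu = 5 gives D_5.

Type D_{5}, Milnor number mu = 5.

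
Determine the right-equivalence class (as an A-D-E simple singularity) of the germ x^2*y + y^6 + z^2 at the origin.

D_7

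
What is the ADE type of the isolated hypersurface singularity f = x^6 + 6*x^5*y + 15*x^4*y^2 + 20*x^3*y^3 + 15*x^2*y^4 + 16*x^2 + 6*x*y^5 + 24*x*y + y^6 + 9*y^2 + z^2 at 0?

The Hessian of f at 0 has rank 2. Corank 1: A-series; mu = 5 gives A_5.

A_{5}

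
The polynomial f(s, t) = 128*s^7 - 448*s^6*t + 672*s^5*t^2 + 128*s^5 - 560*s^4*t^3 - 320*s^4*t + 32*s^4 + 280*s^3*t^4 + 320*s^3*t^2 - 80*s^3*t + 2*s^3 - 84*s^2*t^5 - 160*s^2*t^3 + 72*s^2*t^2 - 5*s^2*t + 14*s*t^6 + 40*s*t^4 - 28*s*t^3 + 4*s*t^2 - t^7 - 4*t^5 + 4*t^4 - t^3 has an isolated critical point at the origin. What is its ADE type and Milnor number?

The Hessian of f at 0 has rank 0. Corank 2; j^3 = (s - t)^2*(2*s - t) has shape L^2 M (L != M), so D-series; mu = 8 gives D_8.

Type D8, Milnor number mu = 8.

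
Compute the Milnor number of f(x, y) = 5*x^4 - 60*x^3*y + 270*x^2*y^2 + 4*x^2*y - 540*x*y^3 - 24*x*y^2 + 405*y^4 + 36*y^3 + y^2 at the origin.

The Hessian of f at 0 is [[0, 0], [0, 2]] with rank 1, so corank 1. A Groebner basis of the Jacobian ideal J(f) in C{x,y} is {x^2 + y/2, x*y, y^2}; counting standard monomials gives mu = 3. Corank 1: A-series; mu = 3 gives A_3.

3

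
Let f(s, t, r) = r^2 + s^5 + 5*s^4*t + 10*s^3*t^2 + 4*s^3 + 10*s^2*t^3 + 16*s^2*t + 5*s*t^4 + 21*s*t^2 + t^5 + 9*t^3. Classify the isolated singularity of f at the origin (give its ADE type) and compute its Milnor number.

The Hessian of f at 0 is [[0, 0, 0], [0, 0, 0], [0, 0, 2]] with rank 1, so corank 2. A Groebner basis of the Jacobian ideal J(f) in C{s,t,r} is {32*s*t/5 + t^4 + 48*t^2/5, s*t^2 + 3*t^3/2, s^2 + 5*s*t/2 + 3*t^2/2, r}; counting standard monomials gives mu = 6. Corank 2; j^3 = (s + t)*(2*s + 3*t)^2 has shape L^2 M (L != M), so D-series; mu = 6 gives D_6.

Type D_6, Milnor number mu = 6.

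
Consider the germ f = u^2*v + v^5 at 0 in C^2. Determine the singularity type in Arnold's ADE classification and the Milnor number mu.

Type D6, Milnor number mu = 6.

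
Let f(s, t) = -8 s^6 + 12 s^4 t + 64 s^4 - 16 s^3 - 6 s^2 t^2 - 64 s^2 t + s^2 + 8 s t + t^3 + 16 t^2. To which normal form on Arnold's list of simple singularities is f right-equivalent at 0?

The Hessian of f at 0 is [[2, 8], [8, 32]] with rank 1, so corank 1. A Groebner basis of the Jacobian ideal J(f) in C{s,t} is {t^2, s + 4*t}; counting standard monomials gives mu = 2. Corank 1: A-series; mu = 2 gives A_2.

A_2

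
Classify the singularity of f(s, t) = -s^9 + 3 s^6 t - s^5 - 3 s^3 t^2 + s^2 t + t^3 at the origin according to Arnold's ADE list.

The Hessian of f at 0 has rank 0. Corank 2; j^3 = t*(s^2 + t^2) splits into three distinct lines over C (the quadratic factor has nonzero discriminant), so D_4.

D4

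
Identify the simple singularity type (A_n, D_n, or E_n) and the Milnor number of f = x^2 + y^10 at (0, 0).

Type A_9, Milnor number mu = 9.

The Hessian of f at 0 has rank 1. Corank 1: A-series; mu = 9 gives A_9.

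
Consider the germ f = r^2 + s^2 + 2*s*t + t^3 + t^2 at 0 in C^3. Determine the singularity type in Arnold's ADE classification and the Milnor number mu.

Type A2, Milnor number mu = 2.

The Hessian of f at 0 is [[2, 2, 0], [2, 2, 0], [0, 0, 2]] with rank 2, so corank 1. A Groebner basis of the Jacobian ideal J(f) in C{s,t,r} is {t^2, s + t, r}; counting standard monomials gives mu = 2. Corank 1: A-series; mu = 2 gives A_2.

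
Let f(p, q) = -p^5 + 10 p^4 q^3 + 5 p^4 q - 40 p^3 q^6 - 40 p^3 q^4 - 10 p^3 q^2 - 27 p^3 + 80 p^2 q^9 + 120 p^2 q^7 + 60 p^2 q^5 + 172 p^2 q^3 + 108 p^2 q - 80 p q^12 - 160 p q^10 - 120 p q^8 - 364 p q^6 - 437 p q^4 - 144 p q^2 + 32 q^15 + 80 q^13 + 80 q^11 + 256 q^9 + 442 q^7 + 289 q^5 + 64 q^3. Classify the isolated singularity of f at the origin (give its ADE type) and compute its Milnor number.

Type E_8, Milnor number mu = 8.

The Hessian of f at 0 is [[0, 0], [0, 0]] with rank 0, so corank 2. A Groebner basis of the Jacobian ideal J(f) in C{p,q} is {15*p^2/4 + p*q^3 - 10*p*q + 20*q^2/3, 3*p^2 - 8*p*q + q^4 + 16*q^2/3, p^3 - 16*p*q^2/3 + 128*q^3/27, p^2*q - 8*p*q^2/3 + 16*q^3/9}; counting standard monomials gives mu = 8. Corank 2; j^3 = -(3*p - 4*q)^3 is a perfect cube, so E-series; the 5-jet and mu = 8 give E_8.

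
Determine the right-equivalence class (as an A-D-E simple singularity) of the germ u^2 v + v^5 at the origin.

D_{6}

The Hessian of f at 0 is [[0, 0], [0, 0]] with rank 0, so corank 2. A Groebner basis of the Jacobian ideal J(f) in C{u,v} is {u^2/5 + v^4, u^3, u*v}; counting standard monomials gives mu = 6. Corank 2; j^3 = u^2*v has shape L^2 M (L != M), so D-series; mu = 6 gives D_6.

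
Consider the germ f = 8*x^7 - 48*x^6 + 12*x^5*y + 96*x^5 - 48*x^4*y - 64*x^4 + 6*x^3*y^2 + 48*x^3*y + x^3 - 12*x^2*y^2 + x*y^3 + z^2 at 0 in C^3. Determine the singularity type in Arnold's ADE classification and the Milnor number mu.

Type E_{7}, Milnor number mu = 7.

The Hessian of f at 0 is [[0, 0, 0], [0, 0, 0], [0, 0, 2]] with rank 1, so corank 2. A Groebner basis of the Jacobian ideal J(f) in C{x,y,z} is {3*x^2/16 + y^4 + y^3/16, x^3, x^2*y - x^2/16 - y^3/48, -x^2/2 + x*y^2 - y^3/6, z}; counting standard monomials gives mu = 7. Corank 2; j^3 = x^3 is a perfect cube, so E-series; the 4-jet and mu = 7 give E_7.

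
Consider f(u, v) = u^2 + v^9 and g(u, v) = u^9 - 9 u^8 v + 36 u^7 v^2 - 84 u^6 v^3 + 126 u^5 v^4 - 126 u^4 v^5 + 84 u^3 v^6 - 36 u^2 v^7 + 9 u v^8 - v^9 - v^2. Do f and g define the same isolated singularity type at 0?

Yes.

The Hessian of f at 0 has rank 1. Corank 1: A-series; mu = 8 gives A_8. The Hessian of g at 0 has rank 1. Corank 1: A-series; mu = 8 gives A_8. Both have type A_8, hence right-equivalent.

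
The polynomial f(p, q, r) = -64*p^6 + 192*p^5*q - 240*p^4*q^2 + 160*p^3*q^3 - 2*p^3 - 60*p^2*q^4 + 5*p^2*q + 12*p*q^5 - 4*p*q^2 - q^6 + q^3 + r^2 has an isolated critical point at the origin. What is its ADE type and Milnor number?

Type D_{7}, Milnor number mu = 7.

The Hessian of f at 0 has rank 1. Corank 2; j^3 = -(p - q)^2*(2*p - q) has shape L^2 M (L != M), so D-series; mu = 7 gives D_7.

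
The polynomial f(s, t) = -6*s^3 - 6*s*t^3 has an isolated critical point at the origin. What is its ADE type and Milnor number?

The Hessian of f at 0 is [[0, 0], [0, 0]] with rank 0, so corank 2. A Groebner basis of the Jacobian ideal J(f) in C{s,t} is {s^3, s*t^2, 3*s^2 + t^3}; counting standard monomials gives mu = 7. Corank 2; j^3 = -6*s^3 is a perfect cube, so E-series; the 4-jet and mu = 7 give E_7.

Type E_{7}, Milnor number mu = 7.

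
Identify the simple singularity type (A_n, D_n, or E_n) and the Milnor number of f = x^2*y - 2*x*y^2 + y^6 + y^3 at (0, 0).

The Hessian of f at 0 is [[0, 0], [0, 0]] with rank 0, so corank 2. A Groebner basis of the Jacobian ideal J(f) in C{x,y} is {x^2/6 + y^5 - y^2/6, x^3 - y^3, x*y - y^2}; counting standard monomials gives mu = 7. Corank 2; j^3 = y*(x - y)^2 has shape L^2 M (L != M), so D-series; mu = 7 gives D_7.

Type D_7, Milnor number mu = 7.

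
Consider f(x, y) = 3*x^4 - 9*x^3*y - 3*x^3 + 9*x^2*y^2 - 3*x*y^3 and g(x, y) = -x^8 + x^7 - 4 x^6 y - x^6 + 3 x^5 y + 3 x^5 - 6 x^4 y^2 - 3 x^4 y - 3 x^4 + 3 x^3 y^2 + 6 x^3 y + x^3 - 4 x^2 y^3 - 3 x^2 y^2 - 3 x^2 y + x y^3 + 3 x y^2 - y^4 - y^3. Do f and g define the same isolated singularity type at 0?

The Hessian of f at 0 has rank 0. Corank 2; j^3 = -3*x^3 is a perfect cube, so E-series; the 4-jet and mu = 7 give E_7. The Hessian of g at 0 has rank 0. Corank 2; j^3 = (x - y)^3 is a perfect cube, so E-series; the 4-jet and mu = 7 give E_7. Both have type E_7, hence right-equivalent.

Yes.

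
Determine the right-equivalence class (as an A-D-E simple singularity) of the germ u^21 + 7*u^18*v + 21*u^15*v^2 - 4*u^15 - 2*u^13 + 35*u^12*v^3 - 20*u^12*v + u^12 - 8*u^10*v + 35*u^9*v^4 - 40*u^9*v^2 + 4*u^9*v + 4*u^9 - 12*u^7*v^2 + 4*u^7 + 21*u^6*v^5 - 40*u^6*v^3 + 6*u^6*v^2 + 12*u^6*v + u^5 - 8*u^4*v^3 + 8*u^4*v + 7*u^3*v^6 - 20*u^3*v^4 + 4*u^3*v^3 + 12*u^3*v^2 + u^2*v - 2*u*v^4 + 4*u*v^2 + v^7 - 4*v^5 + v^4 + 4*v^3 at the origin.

D_{5}

The Hessian of f at 0 has rank 0. Corank 2; j^3 = v*(u + 2*v)^2 has shape L^2 M (L != M), so D-series; mu = 5 gives D_5.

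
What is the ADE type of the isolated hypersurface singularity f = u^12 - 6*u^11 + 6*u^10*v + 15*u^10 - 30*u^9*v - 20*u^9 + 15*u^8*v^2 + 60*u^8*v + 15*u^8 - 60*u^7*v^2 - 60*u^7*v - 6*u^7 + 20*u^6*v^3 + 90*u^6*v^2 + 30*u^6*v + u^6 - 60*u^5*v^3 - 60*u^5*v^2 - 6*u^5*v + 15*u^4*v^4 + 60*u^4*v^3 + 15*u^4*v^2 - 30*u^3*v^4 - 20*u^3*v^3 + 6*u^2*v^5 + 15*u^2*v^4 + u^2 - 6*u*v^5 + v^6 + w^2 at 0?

The Hessian of f at 0 has rank 2. Corank 1: A-series; mu = 5 gives A_5.

A_{5}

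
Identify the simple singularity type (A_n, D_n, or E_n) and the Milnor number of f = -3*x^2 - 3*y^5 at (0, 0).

The Hessian of f at 0 is [[-6, 0], [0, 0]] with rank 1, so corank 1. A Groebner basis of the Jacobian ideal J(f) in C{x,y} is {y^4, x}; counting standard monomials gives mu = 4. Corank 1: A-series; mu = 4 gives A_4.

Type A4, Milnor number mu = 4.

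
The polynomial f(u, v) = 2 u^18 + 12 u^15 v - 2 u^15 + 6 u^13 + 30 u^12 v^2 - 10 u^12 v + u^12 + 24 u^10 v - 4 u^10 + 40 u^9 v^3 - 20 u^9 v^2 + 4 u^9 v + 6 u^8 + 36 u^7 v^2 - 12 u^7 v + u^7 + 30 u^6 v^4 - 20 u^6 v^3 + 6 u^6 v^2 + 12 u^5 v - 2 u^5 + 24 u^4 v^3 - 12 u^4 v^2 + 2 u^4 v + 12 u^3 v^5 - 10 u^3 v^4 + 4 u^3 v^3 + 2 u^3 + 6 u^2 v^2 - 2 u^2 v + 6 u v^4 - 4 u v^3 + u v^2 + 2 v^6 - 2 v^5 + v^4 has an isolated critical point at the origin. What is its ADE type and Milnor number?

Type D_{4}, Milnor number mu = 4.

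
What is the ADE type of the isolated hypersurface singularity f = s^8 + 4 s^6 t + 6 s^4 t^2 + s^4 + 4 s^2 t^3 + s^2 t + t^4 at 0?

D_{5}

The Hessian of f at 0 has rank 0. Corank 2; j^3 = s^2*t has shape L^2 M (L != M), so D-series; mu = 5 gives D_5.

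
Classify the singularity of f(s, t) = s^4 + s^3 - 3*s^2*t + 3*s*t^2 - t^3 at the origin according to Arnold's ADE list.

E6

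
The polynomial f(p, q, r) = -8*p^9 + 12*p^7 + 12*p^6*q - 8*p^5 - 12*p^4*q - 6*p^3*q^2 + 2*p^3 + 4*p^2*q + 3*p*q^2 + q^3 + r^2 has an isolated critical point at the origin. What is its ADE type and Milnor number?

The Hessian of f at 0 has rank 1. Corank 2; j^3 = (p + q)*(2*p^2 + 2*p*q + q^2) splits into three distinct lines over C (the quadratic factor has nonzero discriminant), so D_4.

Type D_4, Milnor number mu = 4.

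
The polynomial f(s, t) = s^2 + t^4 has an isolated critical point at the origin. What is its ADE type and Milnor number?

The Hessian of f at 0 is [[2, 0], [0, 0]] with rank 1, so corank 1. A Groebner basis of the Jacobian ideal J(f) in C{s,t} is {t^3, s}; counting standard monomials gives mu = 3. Corank 1: A-series; mu = 3 gives A_3.

Type A_3, Milnor number mu = 3.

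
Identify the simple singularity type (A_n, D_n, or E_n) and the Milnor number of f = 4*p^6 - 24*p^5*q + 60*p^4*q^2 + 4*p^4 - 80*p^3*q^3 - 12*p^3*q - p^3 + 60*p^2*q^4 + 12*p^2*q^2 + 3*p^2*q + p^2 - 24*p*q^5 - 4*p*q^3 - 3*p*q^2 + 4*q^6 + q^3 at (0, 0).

Type A_{2}, Milnor number mu = 2.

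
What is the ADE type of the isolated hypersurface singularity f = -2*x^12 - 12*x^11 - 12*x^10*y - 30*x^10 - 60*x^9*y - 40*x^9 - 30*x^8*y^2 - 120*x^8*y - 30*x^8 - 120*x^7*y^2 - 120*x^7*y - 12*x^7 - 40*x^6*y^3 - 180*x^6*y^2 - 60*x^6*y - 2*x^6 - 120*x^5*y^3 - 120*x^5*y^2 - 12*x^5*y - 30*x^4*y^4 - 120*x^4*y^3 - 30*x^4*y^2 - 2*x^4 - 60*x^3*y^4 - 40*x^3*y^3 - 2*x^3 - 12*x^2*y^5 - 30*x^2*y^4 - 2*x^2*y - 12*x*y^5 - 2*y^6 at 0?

D_{7}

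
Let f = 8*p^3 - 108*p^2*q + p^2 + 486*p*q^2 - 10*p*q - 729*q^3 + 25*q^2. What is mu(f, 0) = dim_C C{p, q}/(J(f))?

2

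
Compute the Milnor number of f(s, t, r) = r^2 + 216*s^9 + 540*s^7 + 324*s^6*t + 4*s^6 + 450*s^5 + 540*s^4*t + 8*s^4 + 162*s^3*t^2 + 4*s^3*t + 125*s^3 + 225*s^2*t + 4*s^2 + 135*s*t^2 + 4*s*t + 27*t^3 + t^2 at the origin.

The Hessian of f at 0 is [[8, 4, 0], [4, 2, 0], [0, 0, 2]] with rank 2, so corank 1. A Groebner basis of the Jacobian ideal J(f) in C{s,t,r} is {t^2, s + t/2, r}; counting standard monomials gives mu = 2. Corank 1: A-series; mu = 2 gives A_2.

2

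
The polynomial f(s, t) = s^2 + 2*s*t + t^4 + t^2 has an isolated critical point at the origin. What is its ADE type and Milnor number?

Type A_{3}, Milnor number mu = 3.

The Hessian of f at 0 has rank 1. Corank 1: A-series; mu = 3 gives A_3.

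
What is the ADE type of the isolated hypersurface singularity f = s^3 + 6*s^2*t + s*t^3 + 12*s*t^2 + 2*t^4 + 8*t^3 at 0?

The Hessian of f at 0 is [[0, 0], [0, 0]] with rank 0, so corank 2. A Groebner basis of the Jacobian ideal J(f) in C{s,t} is {s^3 + 6*s^2*t + 48*s^2 + 192*s*t + 192*t^2, -6*s^2 + s*t^2 - 24*s*t - 24*t^2, 3*s^2 + 12*s*t + t^3 + 12*t^2}; counting standard monomials gives mu = 7. Corank 2; j^3 = (s + 2*t)^3 is a perfect cube, so E-series; the 4-jet and mu = 7 give E_7.

E_7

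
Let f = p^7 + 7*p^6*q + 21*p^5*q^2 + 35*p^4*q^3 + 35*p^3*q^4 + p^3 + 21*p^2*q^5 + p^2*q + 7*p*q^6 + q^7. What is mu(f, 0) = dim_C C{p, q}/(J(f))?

8

The Hessian of f at 0 has rank 0. Corank 2; j^3 = p^2*(p + q) has shape L^2 M (L != M), so D-series; mu = 8 gives D_8.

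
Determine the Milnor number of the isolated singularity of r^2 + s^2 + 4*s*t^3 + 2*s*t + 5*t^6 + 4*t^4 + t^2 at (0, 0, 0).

5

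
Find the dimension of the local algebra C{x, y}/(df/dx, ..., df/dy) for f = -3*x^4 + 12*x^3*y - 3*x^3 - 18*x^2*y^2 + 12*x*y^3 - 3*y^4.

6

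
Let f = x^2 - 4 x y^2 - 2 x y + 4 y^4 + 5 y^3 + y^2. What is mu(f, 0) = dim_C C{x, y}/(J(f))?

2

The Hessian of f at 0 has rank 1. Corank 1: A-series; mu = 2 gives A_2.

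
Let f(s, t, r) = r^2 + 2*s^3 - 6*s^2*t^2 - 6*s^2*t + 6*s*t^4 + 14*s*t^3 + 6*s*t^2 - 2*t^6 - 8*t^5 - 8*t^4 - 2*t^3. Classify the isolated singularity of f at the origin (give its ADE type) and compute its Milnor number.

Type E7, Milnor number mu = 7.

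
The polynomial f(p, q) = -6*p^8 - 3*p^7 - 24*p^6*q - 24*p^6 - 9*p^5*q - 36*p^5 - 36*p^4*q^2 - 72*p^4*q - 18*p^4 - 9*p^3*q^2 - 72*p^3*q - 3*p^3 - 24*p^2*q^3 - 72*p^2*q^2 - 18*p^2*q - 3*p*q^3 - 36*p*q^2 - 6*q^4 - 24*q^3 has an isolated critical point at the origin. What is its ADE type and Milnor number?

The Hessian of f at 0 is [[0, 0], [0, 0]] with rank 0, so corank 2. A Groebner basis of the Jacobian ideal J(f) in C{p,q} is {-3*p^2/164 - 3*p*q/41 + q^4 - q^3/164 - 3*q^2/41, p^3 + 141*p^2/82 + 282*p*q/41 + 703*q^3/82 + 282*q^2/41, p^2*q - 95*p^2/164 - 95*p*q/41 - 2063*q^3/492 - 95*q^2/41, 6*p^2/41 + p*q^2 + 24*p*q/41 + 84*q^3/41 + 24*q^2/41}; counting standard monomials gives mu = 7. Corank 2; j^3 = -3*(p + 2*q)^3 is a perfect cube, so E-series; the 4-jet and mu = 7 give E_7.

Type E_7, Milnor number mu = 7.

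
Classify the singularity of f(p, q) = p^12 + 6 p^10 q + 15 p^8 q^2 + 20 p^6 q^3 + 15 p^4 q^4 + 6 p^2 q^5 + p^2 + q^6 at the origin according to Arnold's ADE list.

A_5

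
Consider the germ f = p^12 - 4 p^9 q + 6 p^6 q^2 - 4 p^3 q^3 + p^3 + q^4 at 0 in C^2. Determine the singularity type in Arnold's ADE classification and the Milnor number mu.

Type E_6, Milnor number mu = 6.

The Hessian of f at 0 has rank 0. Corank 2; j^3 = p^3 is a perfect cube, so E-series; the 4-jet and mu = 6 give E_6.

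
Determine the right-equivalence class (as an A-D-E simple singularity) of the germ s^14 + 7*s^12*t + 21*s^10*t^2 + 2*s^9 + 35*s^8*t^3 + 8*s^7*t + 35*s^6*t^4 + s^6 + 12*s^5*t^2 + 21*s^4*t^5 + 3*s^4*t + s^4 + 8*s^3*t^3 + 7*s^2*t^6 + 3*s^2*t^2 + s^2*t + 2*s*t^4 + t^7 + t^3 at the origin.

D_4

The Hessian of f at 0 has rank 0. Corank 2; j^3 = t*(s^2 + t^2) splits into three distinct lines over C (the quadratic factor has nonzero discriminant), so D_4.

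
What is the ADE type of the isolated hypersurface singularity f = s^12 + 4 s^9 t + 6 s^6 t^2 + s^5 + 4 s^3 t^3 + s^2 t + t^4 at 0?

D5

The Hessian of f at 0 is [[0, 0], [0, 0]] with rank 0, so corank 2. A Groebner basis of the Jacobian ideal J(f) in C{s,t} is {s^3, s^2/4 + t^3, s*t}; counting standard monomials gives mu = 5. Corank 2; j^3 = s^2*t has shape L^2 M (L != M), so D-series; mu = 5 gives D_5.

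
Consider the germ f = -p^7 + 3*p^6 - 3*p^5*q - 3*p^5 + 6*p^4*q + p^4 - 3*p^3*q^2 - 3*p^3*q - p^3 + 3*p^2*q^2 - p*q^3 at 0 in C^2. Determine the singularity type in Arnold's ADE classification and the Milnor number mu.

The Hessian of f at 0 is [[0, 0], [0, 0]] with rank 0, so corank 2. A Groebner basis of the Jacobian ideal J(f) in C{p,q} is {3*p^2 + q^4 + q^3, p^3, p^2*q - p^2 - q^3/3, -2*p^2 + p*q^2 - 2*q^3/3}; counting standard monomials gives mu = 7. Corank 2; j^3 = -p^3 is a perfect cube, so E-series; the 4-jet and mu = 7 give E_7.

Type E_7, Milnor number mu = 7.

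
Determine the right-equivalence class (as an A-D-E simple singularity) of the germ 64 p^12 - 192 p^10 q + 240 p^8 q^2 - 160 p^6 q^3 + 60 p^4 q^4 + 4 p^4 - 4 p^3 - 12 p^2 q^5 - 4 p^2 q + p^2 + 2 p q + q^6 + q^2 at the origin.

A_{5}

The Hessian of f at 0 has rank 1. Corank 1: A-series; mu = 5 gives A_5.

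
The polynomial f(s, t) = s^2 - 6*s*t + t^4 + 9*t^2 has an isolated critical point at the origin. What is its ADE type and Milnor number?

Type A_3, Milnor number mu = 3.

The Hessian of f at 0 has rank 1. Corank 1: A-series; mu = 3 gives A_3.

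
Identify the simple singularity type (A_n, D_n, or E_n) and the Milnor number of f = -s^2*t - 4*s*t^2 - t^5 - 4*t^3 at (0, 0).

Type D6, Milnor number mu = 6.

The Hessian of f at 0 is [[0, 0], [0, 0]] with rank 0, so corank 2. A Groebner basis of the Jacobian ideal J(f) in C{s,t} is {s^2/5 + t^4 - 4*t^2/5, s^3 + 8*t^3, s*t + 2*t^2}; counting standard monomials gives mu = 6. Corank 2; j^3 = -t*(s + 2*t)^2 has shape L^2 M (L != M), so D-series; mu = 6 gives D_6.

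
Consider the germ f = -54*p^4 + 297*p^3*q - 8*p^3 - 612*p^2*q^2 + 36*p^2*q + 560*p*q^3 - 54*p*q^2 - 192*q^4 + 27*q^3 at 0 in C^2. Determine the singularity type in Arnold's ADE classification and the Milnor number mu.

The Hessian of f at 0 has rank 0. Corank 2; j^3 = -(2*p - 3*q)^3 is a perfect cube, so E-series; the 4-jet and mu = 7 give E_7.

Type E7, Milnor number mu = 7.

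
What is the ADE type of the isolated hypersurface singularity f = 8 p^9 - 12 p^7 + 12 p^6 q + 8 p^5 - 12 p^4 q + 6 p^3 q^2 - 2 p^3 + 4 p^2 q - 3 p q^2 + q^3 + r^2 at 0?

The Hessian of f at 0 is [[0, 0, 0], [0, 0, 0], [0, 0, 2]] with rank 1, so corank 2. A Groebner basis of the Jacobian ideal J(f) in C{p,q,r} is {q^3, p^2 - 3*q^2/2, p*q - 3*q^2/2, r}; counting standard monomials gives mu = 4. Corank 2; j^3 = -(p - q)*(2*p^2 - 2*p*q + q^2) splits into three distinct lines over C (the quadratic factor has nonzero discriminant), so D_4.

D_{4}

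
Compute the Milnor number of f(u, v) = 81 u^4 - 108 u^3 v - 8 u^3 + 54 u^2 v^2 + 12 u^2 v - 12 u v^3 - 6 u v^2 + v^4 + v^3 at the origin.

6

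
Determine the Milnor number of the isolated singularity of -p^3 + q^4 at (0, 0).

6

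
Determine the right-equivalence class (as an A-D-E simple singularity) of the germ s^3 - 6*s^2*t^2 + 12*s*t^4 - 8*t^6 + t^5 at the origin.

The Hessian of f at 0 has rank 0. Corank 2; j^3 = s^3 is a perfect cube, so E-series; the 5-jet and mu = 8 give E_8.

E8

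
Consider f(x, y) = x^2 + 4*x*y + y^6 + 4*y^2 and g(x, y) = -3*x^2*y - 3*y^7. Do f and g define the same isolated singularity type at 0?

No.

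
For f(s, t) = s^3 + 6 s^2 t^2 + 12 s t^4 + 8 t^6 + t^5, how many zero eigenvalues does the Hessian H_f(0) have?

2

The Hessian at 0 is [[0, 0], [0, 0]] of rank 0; hence corank 2.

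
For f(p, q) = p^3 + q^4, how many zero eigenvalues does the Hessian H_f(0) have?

The Hessian at 0 is [[0, 0], [0, 0]] of rank 0; hence corank 2.

2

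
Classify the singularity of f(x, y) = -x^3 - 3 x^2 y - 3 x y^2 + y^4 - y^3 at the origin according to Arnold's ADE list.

E6

The Hessian of f at 0 has rank 0. Corank 2; j^3 = -(x + y)^3 is a perfect cube, so E-series; the 4-jet and mu = 6 give E_6.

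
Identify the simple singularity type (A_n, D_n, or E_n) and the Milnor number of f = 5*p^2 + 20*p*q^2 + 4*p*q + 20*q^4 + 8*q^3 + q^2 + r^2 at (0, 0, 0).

The Hessian of f at 0 is [[10, 4, 0], [4, 2, 0], [0, 0, 2]] with rank 3, so corank 0. A Groebner basis of the Jacobian ideal J(f) in C{p,q,r} is {p, q, r}; counting standard monomials gives mu = 1. Corank 0: nondegenerate Morse point, so A_1.

Type A1, Milnor number mu = 1.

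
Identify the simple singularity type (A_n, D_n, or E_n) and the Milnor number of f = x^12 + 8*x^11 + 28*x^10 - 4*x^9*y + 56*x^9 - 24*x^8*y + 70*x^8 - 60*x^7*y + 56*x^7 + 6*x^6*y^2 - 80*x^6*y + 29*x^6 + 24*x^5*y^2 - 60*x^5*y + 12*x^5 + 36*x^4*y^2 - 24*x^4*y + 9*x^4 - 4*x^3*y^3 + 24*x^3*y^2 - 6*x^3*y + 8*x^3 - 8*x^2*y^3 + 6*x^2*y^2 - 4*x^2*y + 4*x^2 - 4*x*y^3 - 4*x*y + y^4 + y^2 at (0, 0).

Type A_{3}, Milnor number mu = 3.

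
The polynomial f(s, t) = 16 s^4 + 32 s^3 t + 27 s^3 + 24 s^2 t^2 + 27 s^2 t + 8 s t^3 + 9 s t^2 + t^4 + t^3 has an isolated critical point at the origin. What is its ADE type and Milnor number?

Type E6, Milnor number mu = 6.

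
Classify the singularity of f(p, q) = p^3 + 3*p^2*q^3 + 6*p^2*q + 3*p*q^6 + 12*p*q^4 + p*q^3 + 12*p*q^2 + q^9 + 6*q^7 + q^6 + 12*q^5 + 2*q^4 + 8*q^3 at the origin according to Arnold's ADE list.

The Hessian of f at 0 is [[0, 0], [0, 0]] with rank 0, so corank 2. A Groebner basis of the Jacobian ideal J(f) in C{p,q} is {p^3 + 6*p^2*q + 48*p^2 + 192*p*q + 192*q^2, -6*p^2 + p*q^2 - 24*p*q - 24*q^2, 3*p^2 + 12*p*q + q^3 + 12*q^2}; counting standard monomials gives mu = 7. Corank 2; j^3 = (p + 2*q)^3 is a perfect cube, so E-series; the 4-jet and mu = 7 give E_7.

E_{7}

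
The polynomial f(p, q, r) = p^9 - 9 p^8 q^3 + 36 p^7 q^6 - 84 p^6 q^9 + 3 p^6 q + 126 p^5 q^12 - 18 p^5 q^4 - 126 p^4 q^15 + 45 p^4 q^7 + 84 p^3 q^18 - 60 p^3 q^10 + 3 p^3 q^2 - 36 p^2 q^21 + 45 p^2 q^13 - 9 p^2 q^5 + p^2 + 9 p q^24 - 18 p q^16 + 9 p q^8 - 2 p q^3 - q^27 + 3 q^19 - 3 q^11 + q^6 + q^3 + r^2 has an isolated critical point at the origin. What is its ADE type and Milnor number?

Type A_{2}, Milnor number mu = 2.

The Hessian of f at 0 is [[2, 0, 0], [0, 0, 0], [0, 0, 2]] with rank 2, so corank 1. A Groebner basis of the Jacobian ideal J(f) in C{p,q,r} is {q^2, p, r}; counting standard monomials gives mu = 2. Corank 1: A-series; mu = 2 gives A_2.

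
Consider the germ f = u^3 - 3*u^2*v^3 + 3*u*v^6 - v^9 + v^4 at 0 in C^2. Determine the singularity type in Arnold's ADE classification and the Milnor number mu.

The Hessian of f at 0 has rank 0. Corank 2; j^3 = u^3 is a perfect cube, so E-series; the 4-jet and mu = 6 give E_6.

Type E_6, Milnor number mu = 6.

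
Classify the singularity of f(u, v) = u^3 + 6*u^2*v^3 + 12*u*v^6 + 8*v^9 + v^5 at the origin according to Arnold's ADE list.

E_8

The Hessian of f at 0 is [[0, 0], [0, 0]] with rank 0, so corank 2. A Groebner basis of the Jacobian ideal J(f) in C{u,v} is {u^2/4 + u*v^3, v^4, u^3, u^2*v}; counting standard monomials gives mu = 8. Corank 2; j^3 = u^3 is a perfect cube, so E-series; the 5-jet and mu = 8 give E_8.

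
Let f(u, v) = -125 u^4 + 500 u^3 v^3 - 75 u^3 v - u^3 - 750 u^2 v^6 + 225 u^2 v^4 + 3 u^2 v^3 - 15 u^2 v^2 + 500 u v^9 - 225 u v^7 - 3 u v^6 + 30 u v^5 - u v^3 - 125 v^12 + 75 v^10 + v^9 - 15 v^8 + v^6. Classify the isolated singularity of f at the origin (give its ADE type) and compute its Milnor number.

Type E_7, Milnor number mu = 7.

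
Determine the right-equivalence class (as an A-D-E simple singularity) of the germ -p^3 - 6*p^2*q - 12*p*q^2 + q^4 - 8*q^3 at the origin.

The Hessian of f at 0 is [[0, 0], [0, 0]] with rank 0, so corank 2. A Groebner basis of the Jacobian ideal J(f) in C{p,q} is {q^3, p^2 + 4*p*q + 4*q^2}; counting standard monomials gives mu = 6. Corank 2; j^3 = -(p + 2*q)^3 is a perfect cube, so E-series; the 4-jet and mu = 6 give E_6.

E_6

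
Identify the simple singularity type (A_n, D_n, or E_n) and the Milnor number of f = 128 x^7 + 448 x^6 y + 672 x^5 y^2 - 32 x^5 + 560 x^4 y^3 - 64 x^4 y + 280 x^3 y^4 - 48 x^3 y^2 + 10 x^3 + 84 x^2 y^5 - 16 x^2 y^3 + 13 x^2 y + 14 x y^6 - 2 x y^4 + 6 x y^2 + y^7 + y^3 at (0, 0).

Type D_4, Milnor number mu = 4.

The Hessian of f at 0 is [[0, 0], [0, 0]] with rank 0, so corank 2. A Groebner basis of the Jacobian ideal J(f) in C{x,y} is {y^3, x^2 - 3*y^2/11, x*y + 6*y^2/11}; counting standard monomials gives mu = 4. Corank 2; j^3 = (2*x + y)*(5*x^2 + 4*x*y + y^2) splits into three distinct lines over C (the quadratic factor has nonzero discriminant), so D_4.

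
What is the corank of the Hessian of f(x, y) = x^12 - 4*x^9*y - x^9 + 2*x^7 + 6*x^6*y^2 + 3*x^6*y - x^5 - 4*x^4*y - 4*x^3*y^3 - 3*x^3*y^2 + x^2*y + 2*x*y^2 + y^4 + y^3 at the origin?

2

The Hessian at 0 is [[0, 0], [0, 0]] of rank 0; hence corank 2.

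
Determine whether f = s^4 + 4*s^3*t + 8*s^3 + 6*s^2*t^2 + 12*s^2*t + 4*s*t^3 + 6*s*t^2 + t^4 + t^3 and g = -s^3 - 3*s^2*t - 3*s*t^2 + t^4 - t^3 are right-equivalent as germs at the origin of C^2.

The Hessian of f at 0 is [[0, 0], [0, 0]] with rank 0, so corank 2. A Groebner basis of the Jacobian ideal J(f) in C{s,t} is {t^4, s*t^2 + 2*t^3/3, s^2 + s*t + t^2/4}; counting standard monomials gives mu = 6. Corank 2; j^3 = (2*s + t)^3 is a perfect cube, so E-series; the 4-jet and mu = 6 give E_6. The Hessian of g at 0 is [[0, 0], [0, 0]] with rank 0, so corank 2. A Groebner basis of the Jacobian ideal J(g) in C{s,t} is {t^3, s^2 + 2*s*t + t^2}; counting standard monomials gives mu = 6. Corank 2; j^3 = -(s + t)^3 is a perfect cube, so E-series; the 4-jet and mu = 6 give E_6. Both have type E_6, hence right-equivalent.

Yes.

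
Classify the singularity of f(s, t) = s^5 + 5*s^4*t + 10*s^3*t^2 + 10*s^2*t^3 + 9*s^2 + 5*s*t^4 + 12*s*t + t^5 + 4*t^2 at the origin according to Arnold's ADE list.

A_4

The Hessian of f at 0 is [[18, 12], [12, 8]] with rank 1, so corank 1. A Groebner basis of the Jacobian ideal J(f) in C{s,t} is {t^4, s + 2*t/3}; counting standard monomials gives mu = 4. Corank 1: A-series; mu = 4 gives A_4.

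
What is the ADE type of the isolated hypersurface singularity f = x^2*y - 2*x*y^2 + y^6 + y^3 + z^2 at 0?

D_{7}

The Hessian of f at 0 is [[0, 0, 0], [0, 0, 0], [0, 0, 2]] with rank 1, so corank 2. A Groebner basis of the Jacobian ideal J(f) in C{x,y,z} is {x^2/6 + y^5 - y^2/6, x^3 - y^3, x*y - y^2, z}; counting standard monomials gives mu = 7. Corank 2; j^3 = y*(x - y)^2 has shape L^2 M (L != M), so D-series; mu = 7 gives D_7.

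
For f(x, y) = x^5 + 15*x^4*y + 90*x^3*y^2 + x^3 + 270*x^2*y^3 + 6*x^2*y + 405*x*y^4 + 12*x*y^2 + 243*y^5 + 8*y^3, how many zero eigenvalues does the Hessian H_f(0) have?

2

Hessian at 0 has rank 0.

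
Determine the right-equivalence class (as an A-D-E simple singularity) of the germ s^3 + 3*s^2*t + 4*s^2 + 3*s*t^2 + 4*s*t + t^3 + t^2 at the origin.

A2

The Hessian of f at 0 is [[8, 4], [4, 2]] with rank 1, so corank 1. A Groebner basis of the Jacobian ideal J(f) in C{s,t} is {t^2, s + t/2}; counting standard monomials gives mu = 2. Corank 1: A-series; mu = 2 gives A_2.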